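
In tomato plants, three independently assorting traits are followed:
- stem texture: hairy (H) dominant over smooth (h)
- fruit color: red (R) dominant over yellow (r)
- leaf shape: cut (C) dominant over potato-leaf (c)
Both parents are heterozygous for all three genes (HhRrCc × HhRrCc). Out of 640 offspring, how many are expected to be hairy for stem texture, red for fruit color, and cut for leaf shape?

Trihybrid cross: HhRrCc × HhRrCc
Each trait segregates independently with a 3:1 phenotypic ratio, so each gene contributes 3/4 (dominant) or 1/4 (recessive).
Target: hairy (stem texture), red (fruit color), cut (leaf shape)
Probability = product of independent per-trait probabilities
= 3/4 × 3/4 × 3/4 = 27/64
Expected count = 27/64 × 640 = 270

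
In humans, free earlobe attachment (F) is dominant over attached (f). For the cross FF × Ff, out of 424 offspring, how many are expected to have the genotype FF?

Punnett square for FF × Ff:
Offspring genotypes: 2 FF, 2 Ff
Total offspring: 4
Count with target: 2
Probability: 2/4 = 1/2
Expected count = 1/2 × 424 = 212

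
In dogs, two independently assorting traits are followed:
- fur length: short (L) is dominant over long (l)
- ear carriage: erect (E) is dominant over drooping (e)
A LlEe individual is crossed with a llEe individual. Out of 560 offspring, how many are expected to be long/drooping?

Dihybrid cross LlEe × llEe — consider each gene separately:
fur length: Ll × ll → 2 Ll, 2 ll → 2 L_ : 2 ll (out of 4)
ear carriage: Ee × Ee → 1 EE, 2 Ee, 1 ee → 3 E_ : 1 ee (out of 4)
Combine (counts out of 4 × 4 = 16): short/erect (L_E_) = 2×3 = 6; short/drooping (L_ee) = 2×1 = 2; long/erect (llE_) = 2×3 = 6; long/drooping (llee) = 2×1 = 2
Phenotype counts (out of 16): 6 short/erect, 2 short/drooping, 6 long/erect, 2 long/drooping
long/drooping: 2 out of 16 → fraction 1/8
Expected count = 1/8 × 560 = 70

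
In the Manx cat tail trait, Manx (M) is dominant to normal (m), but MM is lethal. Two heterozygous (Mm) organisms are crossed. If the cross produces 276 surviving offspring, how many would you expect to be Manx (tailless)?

Cross: Mm × Mm
Punnett square offspring (before lethality): 1 MM, 2 Mm, 1 mm
The MM genotype is lethal (embryos die); surviving offspring: 2 Mm, 1 mm
Manx (tailless): 2 out of 3 → fraction 2/3
Expected count = 2/3 × 276 = 184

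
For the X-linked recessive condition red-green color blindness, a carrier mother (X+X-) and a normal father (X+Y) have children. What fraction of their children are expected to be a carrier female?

Cross: X+X- × X+Y
Offspring: 1 X+X+, 1 X+Y, 1 X+X-, 1 X-Y
Probability of a carrier female: 1/4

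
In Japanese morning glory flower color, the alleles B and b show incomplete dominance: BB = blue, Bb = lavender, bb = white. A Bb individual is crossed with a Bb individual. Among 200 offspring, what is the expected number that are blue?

Punnett square for Bb × Bb:
Offspring genotypes: 1 BB, 2 Bb, 1 bb
Phenotype counts: 1 blue, 2 lavender, 1 white
blue: 1 out of 4 → fraction 1/4
Expected count = 1/4 × 200 = 50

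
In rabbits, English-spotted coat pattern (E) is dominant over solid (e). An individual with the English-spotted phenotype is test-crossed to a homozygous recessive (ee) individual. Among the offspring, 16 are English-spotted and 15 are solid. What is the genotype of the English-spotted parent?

Test cross: ? × ee
Offspring: 16 English-spotted, 15 solid — approximately 1:1.
A 1:1 ratio in a test cross indicates the unknown parent is heterozygous (Ee).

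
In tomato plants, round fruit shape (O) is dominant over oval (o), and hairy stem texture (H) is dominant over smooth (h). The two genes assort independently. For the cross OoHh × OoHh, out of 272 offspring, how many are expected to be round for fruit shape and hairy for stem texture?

Dihybrid cross OoHh × OoHh — consider each gene separately:
fruit shape: Oo × Oo → 1 OO, 2 Oo, 1 oo → 3 O_ : 1 oo (out of 4)
stem texture: Hh × Hh → 1 HH, 2 Hh, 1 hh → 3 H_ : 1 hh (out of 4)
Looking for: round (O_) and hairy (H_)
P(round) = 3/4, P(hairy) = 3/4
P(both) = 3/4 × 3/4 = 9/16
Expected count = 9/16 × 272 = 153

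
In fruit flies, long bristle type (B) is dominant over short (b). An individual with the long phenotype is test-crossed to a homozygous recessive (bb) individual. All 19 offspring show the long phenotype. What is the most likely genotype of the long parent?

Test cross: ? × bb
All offspring are long.
If the unknown parent were heterozygous (Bb), about half of 19 offspring would be short; none are. The unknown parent is most likely homozygous dominant (BB).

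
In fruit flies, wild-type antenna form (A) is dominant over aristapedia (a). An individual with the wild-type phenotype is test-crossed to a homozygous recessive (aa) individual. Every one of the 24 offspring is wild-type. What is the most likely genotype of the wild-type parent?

Test cross: ? × aa
All offspring are wild-type.
If the unknown parent were heterozygous (Aa), about half of 24 offspring would be aristapedia; none are. The unknown parent is most likely homozygous dominant (AA).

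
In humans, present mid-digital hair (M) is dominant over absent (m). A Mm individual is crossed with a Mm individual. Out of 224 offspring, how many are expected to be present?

Punnett square for Mm × Mm:
Offspring genotypes: 1 MM, 2 Mm, 1 mm
present: 3, absent: 1
present: 3 out of 4 → fraction 3/4
Expected count = 3/4 × 224 = 168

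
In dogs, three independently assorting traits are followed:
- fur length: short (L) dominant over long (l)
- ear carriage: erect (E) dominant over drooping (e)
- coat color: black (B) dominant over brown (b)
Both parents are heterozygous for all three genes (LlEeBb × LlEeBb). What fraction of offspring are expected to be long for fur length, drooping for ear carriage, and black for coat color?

Trihybrid cross: LlEeBb × LlEeBb
Each trait segregates independently with a 3:1 phenotypic ratio, so each gene contributes 3/4 (dominant) or 1/4 (recessive).
Target: long (fur length), drooping (ear carriage), black (coat color)
Probability = product of independent per-trait probabilities
= 1/4 × 1/4 × 3/4 = 3/64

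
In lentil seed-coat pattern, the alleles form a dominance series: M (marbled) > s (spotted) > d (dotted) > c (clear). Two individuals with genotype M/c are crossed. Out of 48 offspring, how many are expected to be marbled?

Cross: M/c × M/c
Allele dominance: M > s > d > c
Offspring genotypes: 1 M/M, 2 M/c, 1 c/c
Phenotype counts: 3 marbled, 1 clear
marbled: 3 out of 4 → fraction 3/4
Expected count = 3/4 × 48 = 36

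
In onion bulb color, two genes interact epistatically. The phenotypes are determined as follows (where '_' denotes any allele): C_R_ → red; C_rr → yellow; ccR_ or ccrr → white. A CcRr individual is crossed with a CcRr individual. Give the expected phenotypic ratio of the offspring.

Cross: CcRr × CcRr — consider each gene separately:
C gene: Cc × Cc → 1 CC, 2 Cc, 1 cc → 3 C_ : 1 cc (out of 4)
R gene: Rr × Rr → 1 RR, 2 Rr, 1 rr → 3 R_ : 1 rr (out of 4)
Genotype classes (out of 4 × 4 = 16): C_R_ = 3×3 = 9; C_rr = 3×1 = 3; ccR_ = 1×3 = 3; ccrr = 1×1 = 1
Apply the phenotype rules: C_R_ (9) → red; C_rr (3) → yellow; ccR_ (3) + ccrr (1) → white
Phenotype counts (out of 16): 9 red, 3 yellow, 4 white
Ratio: 9 red : 3 yellow : 4 white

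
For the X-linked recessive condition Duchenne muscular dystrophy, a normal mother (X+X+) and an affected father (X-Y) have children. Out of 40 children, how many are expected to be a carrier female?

Cross: X+X+ × X-Y
Offspring: 2 X+X-, 2 X+Y
Probability of a carrier female: 2/4 = 1/2
Expected count = 1/2 × 40 = 20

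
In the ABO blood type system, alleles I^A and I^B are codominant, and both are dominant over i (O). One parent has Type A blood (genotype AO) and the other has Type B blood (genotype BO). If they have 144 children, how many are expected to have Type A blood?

Cross: AO × BO
Possible offspring genotypes: 1 AB, 1 AO, 1 BO, 1 OO
Blood type counts: 1 Type AB, 1 Type A, 1 Type B, 1 Type O
Probability of Type A: 1/4
Expected count = 1/4 × 144 = 36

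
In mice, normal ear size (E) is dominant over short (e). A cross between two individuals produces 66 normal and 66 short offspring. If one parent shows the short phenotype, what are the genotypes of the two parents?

Observed offspring: 66 normal, 66 short
The observed ratio simplifies to 1:1. One parent shows short, so its genotype must be ee. A 1:1 offspring split requires the other parent to be heterozygous (Ee).
Parent genotypes: ee × Ee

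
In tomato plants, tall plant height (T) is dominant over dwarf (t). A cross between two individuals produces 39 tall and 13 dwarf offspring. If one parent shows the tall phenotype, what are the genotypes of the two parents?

Observed offspring: 39 tall, 13 dwarf
The observed ratio simplifies to 3:1. Dwarf (tt) offspring appear, so each parent must contribute one t allele. The parent stated to show tall carries T, so it is Tt. The other parent is then either Tt or tt: Tt × tt would give a 1:1 split, whereas Tt × Tt gives 3:1 — matching the data. So both parents are heterozygous (Tt × Tt).
Parent genotypes: Tt × Tt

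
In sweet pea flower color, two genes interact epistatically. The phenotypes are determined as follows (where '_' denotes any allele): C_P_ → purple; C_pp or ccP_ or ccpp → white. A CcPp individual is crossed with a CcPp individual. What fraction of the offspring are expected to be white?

Cross: CcPp × CcPp — consider each gene separately:
C gene: Cc × Cc → 1 CC, 2 Cc, 1 cc → 3 C_ : 1 cc (out of 4)
P gene: Pp × Pp → 1 PP, 2 Pp, 1 pp → 3 P_ : 1 pp (out of 4)
Genotype classes (out of 4 × 4 = 16): C_P_ = 3×3 = 9; C_pp = 3×1 = 3; ccP_ = 1×3 = 3; ccpp = 1×1 = 1
Apply the phenotype rules: C_P_ (9) → purple; C_pp (3) + ccP_ (3) + ccpp (1) → white
Phenotype counts (out of 16): 9 purple, 7 white
white: 7 out of 16
Probability: 7/16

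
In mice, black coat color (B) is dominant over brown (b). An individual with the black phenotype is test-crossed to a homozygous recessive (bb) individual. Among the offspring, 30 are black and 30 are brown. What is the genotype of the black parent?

Test cross: ? × bb
Offspring: 30 black, 30 brown — approximately 1:1.
A 1:1 ratio in a test cross indicates the unknown parent is heterozygous (Bb).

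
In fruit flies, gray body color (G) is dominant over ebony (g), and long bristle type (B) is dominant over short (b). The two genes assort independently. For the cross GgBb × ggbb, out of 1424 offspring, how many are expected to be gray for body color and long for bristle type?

Dihybrid cross GgBb × ggbb — consider each gene separately:
body color: Gg × gg → 2 Gg, 2 gg → 2 G_ : 2 gg (out of 4)
bristle type: Bb × bb → 2 Bb, 2 bb → 2 B_ : 2 bb (out of 4)
Looking for: gray (G_) and long (B_)
P(gray) = 2/4, P(long) = 2/4
P(both) = 2/4 × 2/4 = 4/16 = 1/4
Expected count = 1/4 × 1424 = 356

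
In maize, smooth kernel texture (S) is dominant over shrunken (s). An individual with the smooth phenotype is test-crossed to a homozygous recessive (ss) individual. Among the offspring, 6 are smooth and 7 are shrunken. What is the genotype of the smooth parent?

Test cross: ? × ss
Offspring: 6 smooth, 7 shrunken — approximately 1:1.
A 1:1 ratio in a test cross indicates the unknown parent is heterozygous (Ss).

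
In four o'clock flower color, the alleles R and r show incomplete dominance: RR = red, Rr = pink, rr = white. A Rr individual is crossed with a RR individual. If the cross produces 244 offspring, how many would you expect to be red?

Punnett square for Rr × RR:
Offspring genotypes: 2 RR, 2 Rr
Phenotype counts: 2 red, 2 pink
red: 2 out of 4 → fraction 1/2
Expected count = 1/2 × 244 = 122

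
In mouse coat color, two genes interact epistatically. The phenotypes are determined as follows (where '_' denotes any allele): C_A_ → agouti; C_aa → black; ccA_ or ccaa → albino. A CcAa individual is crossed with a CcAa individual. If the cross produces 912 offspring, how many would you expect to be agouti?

Cross: CcAa × CcAa — consider each gene separately:
C gene: Cc × Cc → 1 CC, 2 Cc, 1 cc → 3 C_ : 1 cc (out of 4)
A gene: Aa × Aa → 1 AA, 2 Aa, 1 aa → 3 A_ : 1 aa (out of 4)
Genotype classes (out of 4 × 4 = 16): C_A_ = 3×3 = 9; C_aa = 3×1 = 3; ccA_ = 1×3 = 3; ccaa = 1×1 = 1
Apply the phenotype rules: C_A_ (9) → agouti; C_aa (3) → black; ccA_ (3) + ccaa (1) → albino
Phenotype counts (out of 16): 9 agouti, 3 black, 4 albino
agouti: 9 out of 16 → fraction 9/16
Expected count = 9/16 × 912 = 513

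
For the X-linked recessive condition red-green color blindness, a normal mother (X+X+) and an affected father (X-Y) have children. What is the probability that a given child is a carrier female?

Cross: X+X+ × X-Y
Offspring: 2 X+X-, 2 X+Y
Probability of a carrier female: 2/4 = 1/2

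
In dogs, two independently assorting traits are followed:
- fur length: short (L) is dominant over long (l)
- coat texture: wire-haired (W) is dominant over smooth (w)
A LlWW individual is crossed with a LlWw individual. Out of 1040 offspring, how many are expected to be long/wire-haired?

Dihybrid cross LlWW × LlWw — consider each gene separately:
fur length: Ll × Ll → 1 LL, 2 Ll, 1 ll → 3 L_ : 1 ll (out of 4)
coat texture: WW × Ww → 2 WW, 2 Ww → 4 W_ (out of 4)
Combine (counts out of 4 × 4 = 16): short/wire-haired (L_W_) = 3×4 = 12; long/wire-haired (llW_) = 1×4 = 4
Phenotype counts (out of 16): 12 short/wire-haired, 4 long/wire-haired
long/wire-haired: 4 out of 16 → fraction 1/4
Expected count = 1/4 × 1040 = 260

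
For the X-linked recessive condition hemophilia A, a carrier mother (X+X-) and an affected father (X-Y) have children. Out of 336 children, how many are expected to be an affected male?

Cross: X+X- × X-Y
Offspring: 1 X+X-, 1 X+Y, 1 X-X-, 1 X-Y
Probability of an affected male: 1/4
Expected count = 1/4 × 336 = 84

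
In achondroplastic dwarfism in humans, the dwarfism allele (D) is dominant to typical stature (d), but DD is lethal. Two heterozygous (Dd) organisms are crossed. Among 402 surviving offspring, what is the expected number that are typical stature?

Cross: Dd × Dd
Punnett square offspring (before lethality): 1 DD, 2 Dd, 1 dd
The DD genotype is lethal (embryos die); surviving offspring: 2 Dd, 1 dd
typical stature: 1 out of 3 → fraction 1/3
Expected count = 1/3 × 402 = 134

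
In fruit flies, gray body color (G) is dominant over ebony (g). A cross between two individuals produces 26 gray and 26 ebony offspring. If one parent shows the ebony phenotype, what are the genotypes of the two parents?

Observed offspring: 26 gray, 26 ebony
The observed ratio simplifies to 1:1. One parent shows ebony, so its genotype must be gg. A 1:1 offspring split requires the other parent to be heterozygous (Gg).
Parent genotypes: gg × Gg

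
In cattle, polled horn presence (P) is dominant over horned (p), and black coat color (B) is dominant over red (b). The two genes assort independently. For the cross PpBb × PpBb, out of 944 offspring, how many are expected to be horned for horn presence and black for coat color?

Dihybrid cross PpBb × PpBb — consider each gene separately:
horn presence: Pp × Pp → 1 PP, 2 Pp, 1 pp → 3 P_ : 1 pp (out of 4)
coat color: Bb × Bb → 1 BB, 2 Bb, 1 bb → 3 B_ : 1 bb (out of 4)
Looking for: horned (pp) and black (B_)
P(horned) = 1/4, P(black) = 3/4
P(both) = 1/4 × 3/4 = 3/16
Expected count = 3/16 × 944 = 177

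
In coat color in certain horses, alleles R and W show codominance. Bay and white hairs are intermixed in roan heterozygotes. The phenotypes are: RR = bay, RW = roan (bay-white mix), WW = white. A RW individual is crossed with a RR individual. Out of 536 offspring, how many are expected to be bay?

Punnett square for RW × RR:
Offspring genotypes: 2 RR, 2 RW
Phenotype counts: 2 bay, 2 roan (bay-white mix)
bay: 2 out of 4 → fraction 1/2
Expected count = 1/2 × 536 = 268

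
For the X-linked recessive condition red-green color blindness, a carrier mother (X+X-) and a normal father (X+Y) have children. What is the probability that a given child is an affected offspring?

Cross: X+X- × X+Y
Offspring: 1 X+X+, 1 X+Y, 1 X+X-, 1 X-Y
Probability of an affected offspring: 1/4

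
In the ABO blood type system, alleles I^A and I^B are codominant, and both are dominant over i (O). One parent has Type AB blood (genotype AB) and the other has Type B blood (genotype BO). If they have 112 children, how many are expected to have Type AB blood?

Cross: AB × BO
Possible offspring genotypes: 1 AB, 1 AO, 1 BB, 1 BO
Blood type counts: 1 Type AB, 1 Type A, 2 Type B
Probability of Type AB: 1/4
Expected count = 1/4 × 112 = 28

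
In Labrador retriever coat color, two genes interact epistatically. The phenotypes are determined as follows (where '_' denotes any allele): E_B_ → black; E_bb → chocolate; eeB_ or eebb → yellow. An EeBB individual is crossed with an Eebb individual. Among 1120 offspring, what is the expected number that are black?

Cross: EeBB × Eebb — consider each gene separately:
E gene: Ee × Ee → 1 EE, 2 Ee, 1 ee → 3 E_ : 1 ee (out of 4)
B gene: BB × bb → 4 Bb → 4 B_ (out of 4)
Genotype classes (out of 4 × 4 = 16): E_B_ = 3×4 = 12; eeB_ = 1×4 = 4
Apply the phenotype rules: E_B_ (12) → black; eeB_ (4) → yellow
Phenotype counts (out of 16): 12 black, 4 yellow
black: 12 out of 16 → fraction 3/4
Expected count = 3/4 × 1120 = 840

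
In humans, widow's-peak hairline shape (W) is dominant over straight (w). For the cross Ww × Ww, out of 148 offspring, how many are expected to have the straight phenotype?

Punnett square for Ww × Ww:
Offspring genotypes: 1 WW, 2 Ww, 1 ww
Total offspring: 4
Count with target: 1
Probability: 1/4
Expected count = 1/4 × 148 = 37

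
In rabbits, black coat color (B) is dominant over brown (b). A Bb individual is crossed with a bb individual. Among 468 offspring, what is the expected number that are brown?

Punnett square for Bb × bb:
Offspring genotypes: 2 Bb, 2 bb
black: 2, brown: 2
brown: 2 out of 4 → fraction 1/2
Expected count = 1/2 × 468 = 234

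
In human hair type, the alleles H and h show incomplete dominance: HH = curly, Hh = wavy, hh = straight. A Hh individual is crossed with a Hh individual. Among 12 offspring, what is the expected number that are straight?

Punnett square for Hh × Hh:
Offspring genotypes: 1 HH, 2 Hh, 1 hh
Phenotype counts: 1 curly, 2 wavy, 1 straight
straight: 1 out of 4 → fraction 1/4
Expected count = 1/4 × 12 = 3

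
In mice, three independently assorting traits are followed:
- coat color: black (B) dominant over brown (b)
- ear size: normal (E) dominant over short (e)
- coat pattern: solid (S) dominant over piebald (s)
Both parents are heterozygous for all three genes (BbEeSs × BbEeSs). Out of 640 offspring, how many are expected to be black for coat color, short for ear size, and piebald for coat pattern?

Trihybrid cross: BbEeSs × BbEeSs
Each trait segregates independently with a 3:1 phenotypic ratio, so each gene contributes 3/4 (dominant) or 1/4 (recessive).
Target: black (coat color), short (ear size), piebald (coat pattern)
Probability = product of independent per-trait probabilities
= 3/4 × 1/4 × 1/4 = 3/64
Expected count = 3/64 × 640 = 30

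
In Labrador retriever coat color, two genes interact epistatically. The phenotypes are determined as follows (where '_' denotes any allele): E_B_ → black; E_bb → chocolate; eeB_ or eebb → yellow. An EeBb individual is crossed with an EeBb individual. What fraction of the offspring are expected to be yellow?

Cross: EeBb × EeBb — consider each gene separately:
E gene: Ee × Ee → 1 EE, 2 Ee, 1 ee → 3 E_ : 1 ee (out of 4)
B gene: Bb × Bb → 1 BB, 2 Bb, 1 bb → 3 B_ : 1 bb (out of 4)
Genotype classes (out of 4 × 4 = 16): E_B_ = 3×3 = 9; E_bb = 3×1 = 3; eeB_ = 1×3 = 3; eebb = 1×1 = 1
Apply the phenotype rules: E_B_ (9) → black; E_bb (3) → chocolate; eeB_ (3) + eebb (1) → yellow
Phenotype counts (out of 16): 9 black, 3 chocolate, 4 yellow
yellow: 4 out of 16
Probability: 4/16 = 1/4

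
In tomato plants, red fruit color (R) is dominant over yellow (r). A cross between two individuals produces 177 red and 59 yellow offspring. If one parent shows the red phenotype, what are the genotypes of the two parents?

Observed offspring: 177 red, 59 yellow
The observed ratio simplifies to 3:1. Yellow (rr) offspring appear, so each parent must contribute one r allele. The parent stated to show red carries R, so it is Rr. The other parent is then either Rr or rr: Rr × rr would give a 1:1 split, whereas Rr × Rr gives 3:1 — matching the data. So both parents are heterozygous (Rr × Rr).
Parent genotypes: Rr × Rr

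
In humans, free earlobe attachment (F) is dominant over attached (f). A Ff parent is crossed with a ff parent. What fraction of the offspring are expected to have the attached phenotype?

Punnett square for Ff × ff:
Offspring genotypes: 2 Ff, 2 ff
Total offspring: 4
Count with target: 2
Probability: 2/4 = 1/2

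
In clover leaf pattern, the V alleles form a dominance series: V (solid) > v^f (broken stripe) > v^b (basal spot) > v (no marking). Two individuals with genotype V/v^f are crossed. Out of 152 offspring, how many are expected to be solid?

Cross: V/v^f × V/v^f
Allele dominance: V > v^f > v^b > v
Offspring genotypes: 1 V/V, 2 V/v^f, 1 v^f/v^f
Phenotype counts: 3 solid, 1 broken stripe
solid: 3 out of 4 → fraction 3/4
Expected count = 3/4 × 152 = 114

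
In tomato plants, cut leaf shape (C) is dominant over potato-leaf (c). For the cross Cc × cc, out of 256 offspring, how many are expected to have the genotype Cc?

Punnett square for Cc × cc:
Offspring genotypes: 2 Cc, 2 cc
Total offspring: 4
Count with target: 2
Probability: 2/4 = 1/2
Expected count = 1/2 × 256 = 128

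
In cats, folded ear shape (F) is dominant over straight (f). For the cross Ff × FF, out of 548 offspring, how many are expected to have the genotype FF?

Punnett square for Ff × FF:
Offspring genotypes: 2 FF, 2 Ff
Total offspring: 4
Count with target: 2
Probability: 2/4 = 1/2
Expected count = 1/2 × 548 = 274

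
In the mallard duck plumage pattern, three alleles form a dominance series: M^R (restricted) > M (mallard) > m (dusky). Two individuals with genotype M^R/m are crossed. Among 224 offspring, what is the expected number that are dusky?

Cross: M^R/m × M^R/m
Allele dominance: M^R > M > m
Offspring genotypes: 1 M^R/M^R, 2 M^R/m, 1 m/m
Phenotype counts: 3 restricted, 1 dusky
dusky: 1 out of 4 → fraction 1/4
Expected count = 1/4 × 224 = 56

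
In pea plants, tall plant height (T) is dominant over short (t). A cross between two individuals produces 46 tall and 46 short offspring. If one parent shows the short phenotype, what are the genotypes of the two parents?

Observed offspring: 46 tall, 46 short
The observed ratio simplifies to 1:1. One parent shows short, so its genotype must be tt. A 1:1 offspring split requires the other parent to be heterozygous (Tt).
Parent genotypes: tt × Tt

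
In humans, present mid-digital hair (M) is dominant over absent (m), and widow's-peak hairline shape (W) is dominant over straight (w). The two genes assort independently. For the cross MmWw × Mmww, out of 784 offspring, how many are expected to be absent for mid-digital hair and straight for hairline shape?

Dihybrid cross MmWw × Mmww — consider each gene separately:
mid-digital hair: Mm × Mm → 1 MM, 2 Mm, 1 mm → 3 M_ : 1 mm (out of 4)
hairline shape: Ww × ww → 2 Ww, 2 ww → 2 W_ : 2 ww (out of 4)
Looking for: absent (mm) and straight (ww)
P(absent) = 1/4, P(straight) = 2/4
P(both) = 1/4 × 2/4 = 2/16 = 1/8
Expected count = 1/8 × 784 = 98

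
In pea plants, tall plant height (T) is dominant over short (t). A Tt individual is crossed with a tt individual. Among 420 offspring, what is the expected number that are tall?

Punnett square for Tt × tt:
Offspring genotypes: 2 Tt, 2 tt
tall: 2, short: 2
tall: 2 out of 4 → fraction 1/2
Expected count = 1/2 × 420 = 210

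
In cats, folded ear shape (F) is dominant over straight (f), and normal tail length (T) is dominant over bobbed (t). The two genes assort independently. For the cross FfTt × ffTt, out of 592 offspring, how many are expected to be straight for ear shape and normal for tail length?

Dihybrid cross FfTt × ffTt — consider each gene separately:
ear shape: Ff × ff → 2 Ff, 2 ff → 2 F_ : 2 ff (out of 4)
tail length: Tt × Tt → 1 TT, 2 Tt, 1 tt → 3 T_ : 1 tt (out of 4)
Looking for: straight (ff) and normal (T_)
P(straight) = 2/4, P(normal) = 3/4
P(both) = 2/4 × 3/4 = 6/16 = 3/8
Expected count = 3/8 × 592 = 222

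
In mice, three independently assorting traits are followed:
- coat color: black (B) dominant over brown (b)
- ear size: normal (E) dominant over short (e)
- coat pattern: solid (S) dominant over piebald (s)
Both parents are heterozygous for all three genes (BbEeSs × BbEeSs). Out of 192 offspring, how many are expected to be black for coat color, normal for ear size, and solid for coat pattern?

Trihybrid cross: BbEeSs × BbEeSs
Each trait segregates independently with a 3:1 phenotypic ratio, so each gene contributes 3/4 (dominant) or 1/4 (recessive).
Target: black (coat color), normal (ear size), solid (coat pattern)
Probability = product of independent per-trait probabilities
= 3/4 × 3/4 × 3/4 = 27/64
Expected count = 27/64 × 192 = 81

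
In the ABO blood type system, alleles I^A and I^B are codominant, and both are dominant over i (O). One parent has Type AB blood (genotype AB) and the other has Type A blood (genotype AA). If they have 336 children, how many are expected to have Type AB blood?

Cross: AB × AA
Possible offspring genotypes: 2 AA, 2 AB
Blood type counts: 2 Type A, 2 Type AB
Probability of Type AB: 2/4 = 1/2
Expected count = 1/2 × 336 = 168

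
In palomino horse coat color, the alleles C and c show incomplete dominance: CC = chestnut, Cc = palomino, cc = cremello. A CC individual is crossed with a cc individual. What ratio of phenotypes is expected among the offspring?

Punnett square for CC × cc:
Offspring genotypes: 4 Cc
Phenotype counts: 4 palomino
Ratio: all palomino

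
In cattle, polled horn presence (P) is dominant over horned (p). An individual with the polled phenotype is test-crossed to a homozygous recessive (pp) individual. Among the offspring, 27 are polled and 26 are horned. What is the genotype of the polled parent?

Test cross: ? × pp
Offspring: 27 polled, 26 horned — approximately 1:1.
A 1:1 ratio in a test cross indicates the unknown parent is heterozygous (Pp).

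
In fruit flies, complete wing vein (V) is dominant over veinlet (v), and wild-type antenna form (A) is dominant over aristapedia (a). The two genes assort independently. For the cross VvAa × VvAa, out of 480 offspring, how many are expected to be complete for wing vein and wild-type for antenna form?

Dihybrid cross VvAa × VvAa — consider each gene separately:
wing vein: Vv × Vv → 1 VV, 2 Vv, 1 vv → 3 V_ : 1 vv (out of 4)
antenna form: Aa × Aa → 1 AA, 2 Aa, 1 aa → 3 A_ : 1 aa (out of 4)
Looking for: complete (V_) and wild-type (A_)
P(complete) = 3/4, P(wild-type) = 3/4
P(both) = 3/4 × 3/4 = 9/16
Expected count = 9/16 × 480 = 270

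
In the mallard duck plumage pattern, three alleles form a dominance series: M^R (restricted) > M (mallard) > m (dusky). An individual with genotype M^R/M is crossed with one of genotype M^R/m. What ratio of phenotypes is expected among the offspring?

Cross: M^R/M × M^R/m
Allele dominance: M^R > M > m
Offspring genotypes: 1 M^R/M^R, 1 M^R/m, 1 M^R/M, 1 M/m
Phenotype counts: 3 restricted, 1 mallard
Ratio: 3 restricted : 1 mallard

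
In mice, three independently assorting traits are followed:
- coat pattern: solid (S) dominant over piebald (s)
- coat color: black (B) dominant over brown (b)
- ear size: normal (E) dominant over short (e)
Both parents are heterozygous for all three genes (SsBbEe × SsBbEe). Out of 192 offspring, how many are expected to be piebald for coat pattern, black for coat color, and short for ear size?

Trihybrid cross: SsBbEe × SsBbEe
Each trait segregates independently with a 3:1 phenotypic ratio, so each gene contributes 3/4 (dominant) or 1/4 (recessive).
Target: piebald (coat pattern), black (coat color), short (ear size)
Probability = product of independent per-trait probabilities
= 1/4 × 3/4 × 1/4 = 3/64
Expected count = 3/64 × 192 = 9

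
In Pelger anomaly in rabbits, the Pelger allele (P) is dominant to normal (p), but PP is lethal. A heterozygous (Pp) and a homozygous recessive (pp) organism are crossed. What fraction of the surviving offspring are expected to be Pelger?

Cross: Pp × pp
Punnett square offspring (before lethality): 2 Pp, 2 pp
No PP offspring are produced in this cross.
Pelger: 2 out of 4
Probability: 2/4 = 1/2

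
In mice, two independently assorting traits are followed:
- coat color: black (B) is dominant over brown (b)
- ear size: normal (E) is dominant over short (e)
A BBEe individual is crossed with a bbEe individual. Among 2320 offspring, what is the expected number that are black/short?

Dihybrid cross BBEe × bbEe — consider each gene separately:
coat color: BB × bb → 4 Bb → 4 B_ (out of 4)
ear size: Ee × Ee → 1 EE, 2 Ee, 1 ee → 3 E_ : 1 ee (out of 4)
Combine (counts out of 4 × 4 = 16): black/normal (B_E_) = 4×3 = 12; black/short (B_ee) = 4×1 = 4
Phenotype counts (out of 16): 12 black/normal, 4 black/short
black/short: 4 out of 16 → fraction 1/4
Expected count = 1/4 × 2320 = 580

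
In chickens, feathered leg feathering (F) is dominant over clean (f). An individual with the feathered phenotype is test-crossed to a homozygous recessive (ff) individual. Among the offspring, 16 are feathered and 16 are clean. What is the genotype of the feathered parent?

Test cross: ? × ff
Offspring: 16 feathered, 16 clean — approximately 1:1.
A 1:1 ratio in a test cross indicates the unknown parent is heterozygous (Ff).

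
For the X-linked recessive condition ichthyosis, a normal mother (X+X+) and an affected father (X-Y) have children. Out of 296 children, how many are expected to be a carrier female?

Cross: X+X+ × X-Y
Offspring: 2 X+X-, 2 X+Y
Probability of a carrier female: 2/4 = 1/2
Expected count = 1/2 × 296 = 148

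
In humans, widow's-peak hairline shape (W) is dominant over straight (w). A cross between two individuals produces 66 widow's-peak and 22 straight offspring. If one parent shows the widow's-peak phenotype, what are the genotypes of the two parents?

Observed offspring: 66 widow's-peak, 22 straight
The observed ratio simplifies to 3:1. Straight (ww) offspring appear, so each parent must contribute one w allele. The parent stated to show widow's-peak carries W, so it is Ww. The other parent is then either Ww or ww: Ww × ww would give a 1:1 split, whereas Ww × Ww gives 3:1 — matching the data. So both parents are heterozygous (Ww × Ww).
Parent genotypes: Ww × Ww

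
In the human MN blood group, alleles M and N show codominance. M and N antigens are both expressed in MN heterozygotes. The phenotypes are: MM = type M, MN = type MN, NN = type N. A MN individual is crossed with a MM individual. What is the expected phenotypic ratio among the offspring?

Punnett square for MN × MM:
Offspring genotypes: 2 MM, 2 MN
Phenotype counts: 2 type M, 2 type MN
Ratio: 1 type M : 1 type MN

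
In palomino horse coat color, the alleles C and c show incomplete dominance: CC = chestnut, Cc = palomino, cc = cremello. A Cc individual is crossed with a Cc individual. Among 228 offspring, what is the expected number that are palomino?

Punnett square for Cc × Cc:
Offspring genotypes: 1 CC, 2 Cc, 1 cc
Phenotype counts: 1 chestnut, 2 palomino, 1 cremello
palomino: 2 out of 4 → fraction 1/2
Expected count = 1/2 × 228 = 114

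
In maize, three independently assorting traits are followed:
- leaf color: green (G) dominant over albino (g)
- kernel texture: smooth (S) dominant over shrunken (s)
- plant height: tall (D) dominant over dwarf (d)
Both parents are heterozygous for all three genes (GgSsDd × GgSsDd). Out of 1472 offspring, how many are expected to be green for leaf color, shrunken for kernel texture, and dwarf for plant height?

Trihybrid cross: GgSsDd × GgSsDd
Each trait segregates independently with a 3:1 phenotypic ratio, so each gene contributes 3/4 (dominant) or 1/4 (recessive).
Target: green (leaf color), shrunken (kernel texture), dwarf (plant height)
Probability = product of independent per-trait probabilities
= 3/4 × 1/4 × 1/4 = 3/64
Expected count = 3/64 × 1472 = 69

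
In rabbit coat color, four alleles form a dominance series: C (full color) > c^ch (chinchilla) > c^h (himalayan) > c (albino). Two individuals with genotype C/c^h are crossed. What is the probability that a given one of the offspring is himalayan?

Cross: C/c^h × C/c^h
Allele dominance: C > c^ch > c^h > c
Offspring genotypes: 1 C/C, 2 C/c^h, 1 c^h/c^h
Phenotype counts: 3 full color, 1 himalayan
himalayan: 1 out of 4
Probability: 1/4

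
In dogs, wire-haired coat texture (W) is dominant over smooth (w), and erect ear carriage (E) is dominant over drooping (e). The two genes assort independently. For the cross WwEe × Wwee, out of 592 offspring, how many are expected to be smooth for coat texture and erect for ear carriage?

Dihybrid cross WwEe × Wwee — consider each gene separately:
coat texture: Ww × Ww → 1 WW, 2 Ww, 1 ww → 3 W_ : 1 ww (out of 4)
ear carriage: Ee × ee → 2 Ee, 2 ee → 2 E_ : 2 ee (out of 4)
Looking for: smooth (ww) and erect (E_)
P(smooth) = 1/4, P(erect) = 2/4
P(both) = 1/4 × 2/4 = 2/16 = 1/8
Expected count = 1/8 × 592 = 74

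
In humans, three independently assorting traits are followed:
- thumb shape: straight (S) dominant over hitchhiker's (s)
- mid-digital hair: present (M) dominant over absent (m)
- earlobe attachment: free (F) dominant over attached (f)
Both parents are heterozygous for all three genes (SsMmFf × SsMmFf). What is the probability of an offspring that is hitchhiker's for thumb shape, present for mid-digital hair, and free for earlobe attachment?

Trihybrid cross: SsMmFf × SsMmFf
Each trait segregates independently with a 3:1 phenotypic ratio, so each gene contributes 3/4 (dominant) or 1/4 (recessive).
Target: hitchhiker's (thumb shape), present (mid-digital hair), free (earlobe attachment)
Probability = product of independent per-trait probabilities
= 1/4 × 3/4 × 3/4 = 9/64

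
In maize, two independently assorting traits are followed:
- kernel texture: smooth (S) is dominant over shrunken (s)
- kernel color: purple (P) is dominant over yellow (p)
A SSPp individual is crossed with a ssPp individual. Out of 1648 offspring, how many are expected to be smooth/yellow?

Dihybrid cross SSPp × ssPp — consider each gene separately:
kernel texture: SS × ss → 4 Ss → 4 S_ (out of 4)
kernel color: Pp × Pp → 1 PP, 2 Pp, 1 pp → 3 P_ : 1 pp (out of 4)
Combine (counts out of 4 × 4 = 16): smooth/purple (S_P_) = 4×3 = 12; smooth/yellow (S_pp) = 4×1 = 4
Phenotype counts (out of 16): 12 smooth/purple, 4 smooth/yellow
smooth/yellow: 4 out of 16 → fraction 1/4
Expected count = 1/4 × 1648 = 412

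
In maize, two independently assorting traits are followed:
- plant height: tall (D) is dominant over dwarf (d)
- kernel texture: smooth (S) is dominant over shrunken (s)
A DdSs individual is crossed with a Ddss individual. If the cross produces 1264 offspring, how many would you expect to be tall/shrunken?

Dihybrid cross DdSs × Ddss — consider each gene separately:
plant height: Dd × Dd → 1 DD, 2 Dd, 1 dd → 3 D_ : 1 dd (out of 4)
kernel texture: Ss × ss → 2 Ss, 2 ss → 2 S_ : 2 ss (out of 4)
Combine (counts out of 4 × 4 = 16): tall/smooth (D_S_) = 3×2 = 6; tall/shrunken (D_ss) = 3×2 = 6; dwarf/smooth (ddS_) = 1×2 = 2; dwarf/shrunken (ddss) = 1×2 = 2
Phenotype counts (out of 16): 6 tall/smooth, 6 tall/shrunken, 2 dwarf/smooth, 2 dwarf/shrunken
tall/shrunken: 6 out of 16 → fraction 3/8
Expected count = 3/8 × 1264 = 474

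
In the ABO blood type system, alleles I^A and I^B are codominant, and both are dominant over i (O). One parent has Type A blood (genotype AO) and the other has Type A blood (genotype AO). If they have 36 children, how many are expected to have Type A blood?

Cross: AO × AO
Possible offspring genotypes: 1 AA, 2 AO, 1 OO
Blood type counts: 3 Type A, 1 Type O
Probability of Type A: 3/4
Expected count = 3/4 × 36 = 27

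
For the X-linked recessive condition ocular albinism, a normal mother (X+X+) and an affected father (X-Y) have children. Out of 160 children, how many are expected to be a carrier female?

Cross: X+X+ × X-Y
Offspring: 2 X+X-, 2 X+Y
Probability of a carrier female: 2/4 = 1/2
Expected count = 1/2 × 160 = 80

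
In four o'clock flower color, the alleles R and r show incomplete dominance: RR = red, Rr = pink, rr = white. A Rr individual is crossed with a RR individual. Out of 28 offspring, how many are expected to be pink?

Punnett square for Rr × RR:
Offspring genotypes: 2 RR, 2 Rr
Phenotype counts: 2 red, 2 pink
pink: 2 out of 4 → fraction 1/2
Expected count = 1/2 × 28 = 14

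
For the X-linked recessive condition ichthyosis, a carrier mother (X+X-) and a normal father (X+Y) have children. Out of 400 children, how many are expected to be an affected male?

Cross: X+X- × X+Y
Offspring: 1 X+X+, 1 X+Y, 1 X+X-, 1 X-Y
Probability of an affected male: 1/4
Expected count = 1/4 × 400 = 100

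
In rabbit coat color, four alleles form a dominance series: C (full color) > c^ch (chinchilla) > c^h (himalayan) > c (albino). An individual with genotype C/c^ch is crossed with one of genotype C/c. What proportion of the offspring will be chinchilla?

Cross: C/c^ch × C/c
Allele dominance: C > c^ch > c^h > c
Offspring genotypes: 1 C/C, 1 C/c, 1 C/c^ch, 1 c^ch/c
Phenotype counts: 3 full color, 1 chinchilla
chinchilla: 1 out of 4
Probability: 1/4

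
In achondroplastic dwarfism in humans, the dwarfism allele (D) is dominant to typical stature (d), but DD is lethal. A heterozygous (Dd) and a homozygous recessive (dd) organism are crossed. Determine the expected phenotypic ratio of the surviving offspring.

Cross: Dd × dd
Punnett square offspring (before lethality): 2 Dd, 2 dd
No DD offspring are produced in this cross.
Ratio: 1 achondroplastic dwarf : 1 typical stature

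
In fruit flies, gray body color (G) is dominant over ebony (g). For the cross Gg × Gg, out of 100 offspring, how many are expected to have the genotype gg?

Punnett square for Gg × Gg:
Offspring genotypes: 1 GG, 2 Gg, 1 gg
Total offspring: 4
Count with target: 1
Probability: 1/4
Expected count = 1/4 × 100 = 25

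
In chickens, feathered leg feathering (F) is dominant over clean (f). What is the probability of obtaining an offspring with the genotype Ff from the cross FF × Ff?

Punnett square for FF × Ff:
Offspring genotypes: 2 FF, 2 Ff
Total offspring: 4
Count with target: 2
Probability: 2/4 = 1/2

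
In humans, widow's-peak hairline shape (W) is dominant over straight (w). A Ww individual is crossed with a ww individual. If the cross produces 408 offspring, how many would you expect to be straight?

Punnett square for Ww × ww:
Offspring genotypes: 2 Ww, 2 ww
widow's-peak: 2, straight: 2
straight: 2 out of 4 → fraction 1/2
Expected count = 1/2 × 408 = 204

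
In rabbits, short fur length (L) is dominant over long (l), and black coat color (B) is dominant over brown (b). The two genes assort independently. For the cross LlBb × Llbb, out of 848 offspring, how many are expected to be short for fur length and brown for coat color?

Dihybrid cross LlBb × Llbb — consider each gene separately:
fur length: Ll × Ll → 1 LL, 2 Ll, 1 ll → 3 L_ : 1 ll (out of 4)
coat color: Bb × bb → 2 Bb, 2 bb → 2 B_ : 2 bb (out of 4)
Looking for: short (L_) and brown (bb)
P(short) = 3/4, P(brown) = 2/4
P(both) = 3/4 × 2/4 = 6/16 = 3/8
Expected count = 3/8 × 848 = 318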